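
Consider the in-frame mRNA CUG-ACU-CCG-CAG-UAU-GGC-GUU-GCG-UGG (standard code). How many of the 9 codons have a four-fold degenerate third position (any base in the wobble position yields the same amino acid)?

6

Codon 1 CUG (Leu): third position 4-fold.
Codon 2 ACU (Thr): third position 4-fold.
Codon 3 CCG (Pro): third position 4-fold.
Codon 4 CAG (Gln): third position 2-fold.
Codon 5 UAU (Tyr): third position 2-fold.
Codon 6 GGC (Gly): third position 4-fold.
Codon 7 GUU (Val): third position 4-fold.
Codon 8 GCG (Ala): third position 4-fold.
Codon 9 UGG (Trp): third position 1-fold.
Four-fold degenerate third positions: 6.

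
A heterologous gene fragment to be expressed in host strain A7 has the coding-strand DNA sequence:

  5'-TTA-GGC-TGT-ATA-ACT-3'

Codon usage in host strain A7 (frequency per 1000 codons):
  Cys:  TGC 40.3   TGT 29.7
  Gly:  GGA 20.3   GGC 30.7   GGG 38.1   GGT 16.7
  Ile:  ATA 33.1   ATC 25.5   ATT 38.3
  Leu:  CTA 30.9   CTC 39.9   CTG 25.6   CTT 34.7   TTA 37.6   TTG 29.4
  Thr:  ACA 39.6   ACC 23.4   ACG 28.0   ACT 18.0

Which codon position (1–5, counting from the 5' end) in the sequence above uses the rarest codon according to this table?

5

Codon 1 TTA (Leu): 37.6 per 1000.
Codon 2 GGC (Gly): 30.7 per 1000.
Codon 3 TGT (Cys): 29.7 per 1000.
Codon 4 ATA (Ile): 33.1 per 1000.
Codon 5 ACT (Thr): 18.0 per 1000.
Lowest frequency is 18.0 at codon 5.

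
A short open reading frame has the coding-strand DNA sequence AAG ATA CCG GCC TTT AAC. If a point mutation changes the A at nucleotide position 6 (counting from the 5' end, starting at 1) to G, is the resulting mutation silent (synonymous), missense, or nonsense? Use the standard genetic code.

missense

Position 6 falls in codon 2: ATA → Ile.
After the substitution the codon is ATG → Met.
Ile ≠ Met, so this is a missense mutation.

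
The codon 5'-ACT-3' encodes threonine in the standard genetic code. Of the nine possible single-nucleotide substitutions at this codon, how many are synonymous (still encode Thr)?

3

Position 1: none → 0 synonymous.
Position 2: none → 0 synonymous.
Position 3: ACC, ACA, ACG → 3 synonymous.
Total: 0 + 0 + 3 = 3.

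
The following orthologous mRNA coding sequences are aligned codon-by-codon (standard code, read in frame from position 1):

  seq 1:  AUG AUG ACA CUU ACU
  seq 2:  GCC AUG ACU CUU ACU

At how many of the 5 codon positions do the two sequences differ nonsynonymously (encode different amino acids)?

Codon 1: AUG Met / GCC Ala — nonsynonymous.
Codon 2: AUG Met / AUG Met — identical.
Codon 3: ACA Thr / ACU Thr — synonymous.
Codon 4: CUU Leu / CUU Leu — identical.
Codon 5: ACU Thr / ACU Thr — identical.
Nonsynonymous differences: 1.

1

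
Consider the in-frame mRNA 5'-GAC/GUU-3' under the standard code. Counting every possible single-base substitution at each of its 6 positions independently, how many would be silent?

4

Codon 1 (GAC, Asp): 1 synonymous substitution.
Codon 2 (GUU, Val): 3 synonymous substitutions.
Total: 1 + 3 = 4.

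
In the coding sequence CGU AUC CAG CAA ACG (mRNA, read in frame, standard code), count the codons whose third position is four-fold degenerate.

Codon 1 CGU (Arg): third position 4-fold.
Codon 2 AUC (Ile): third position 3-fold.
Codon 3 CAG (Gln): third position 2-fold.
Codon 4 CAA (Gln): third position 2-fold.
Codon 5 ACG (Thr): third position 4-fold.
Four-fold degenerate third positions: 2.

2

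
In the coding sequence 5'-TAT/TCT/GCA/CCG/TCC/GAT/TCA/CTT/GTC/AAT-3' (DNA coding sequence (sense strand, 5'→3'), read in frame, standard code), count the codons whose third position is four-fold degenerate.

Codon 1 TAT (Tyr): third position 2-fold.
Codon 2 TCT (Ser): third position 4-fold.
Codon 3 GCA (Ala): third position 4-fold.
Codon 4 CCG (Pro): third position 4-fold.
Codon 5 TCC (Ser): third position 4-fold.
Codon 6 GAT (Asp): third position 2-fold.
Codon 7 TCA (Ser): third position 4-fold.
Codon 8 CTT (Leu): third position 4-fold.
Codon 9 GTC (Val): third position 4-fold.
Codon 10 AAT (Asn): third position 2-fold.
Four-fold degenerate third positions: 7.

7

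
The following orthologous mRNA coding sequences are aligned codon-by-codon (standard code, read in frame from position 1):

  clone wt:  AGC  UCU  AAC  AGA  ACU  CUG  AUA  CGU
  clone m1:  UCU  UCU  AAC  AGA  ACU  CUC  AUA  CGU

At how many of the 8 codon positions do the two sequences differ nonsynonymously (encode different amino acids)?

Codon 1: AGC Ser / UCU Ser — synonymous.
Codon 2: UCU Ser / UCU Ser — identical.
Codon 3: AAC Asn / AAC Asn — identical.
Codon 4: AGA Arg / AGA Arg — identical.
Codon 5: ACU Thr / ACU Thr — identical.
Codon 6: CUG Leu / CUC Leu — synonymous.
Codon 7: AUA Ile / AUA Ile — identical.
Codon 8: CGU Arg / CGU Arg — identical.
Nonsynonymous differences: 0.

0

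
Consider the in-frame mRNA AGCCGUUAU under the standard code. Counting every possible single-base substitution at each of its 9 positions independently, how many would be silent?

5

Codon 1 (AGC, Ser): 1 synonymous substitution.
Codon 2 (CGU, Arg): 3 synonymous substitutions.
Codon 3 (UAU, Tyr): 1 synonymous substitution.
Total: 1 + 3 + 1 = 5.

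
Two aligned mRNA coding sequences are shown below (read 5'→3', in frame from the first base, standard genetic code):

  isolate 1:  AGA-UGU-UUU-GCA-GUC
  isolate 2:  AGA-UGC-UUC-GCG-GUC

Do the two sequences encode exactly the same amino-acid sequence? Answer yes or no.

yes

Codon 1: AGA Arg / AGA Arg — identical.
Codon 2: UGU Cys / UGC Cys — synonymous.
Codon 3: UUU Phe / UUC Phe — synonymous.
Codon 4: GCA Ala / GCG Ala — synonymous.
Codon 5: GUC Val / GUC Val — identical.
Nonsynonymous differences: 0 → same protein.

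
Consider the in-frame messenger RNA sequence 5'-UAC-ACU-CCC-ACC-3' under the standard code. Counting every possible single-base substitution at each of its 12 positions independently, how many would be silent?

10

Codon 1 (UAC, Tyr): 1 synonymous substitution.
Codon 2 (ACU, Thr): 3 synonymous substitutions.
Codon 3 (CCC, Pro): 3 synonymous substitutions.
Codon 4 (ACC, Thr): 3 synonymous substitutions.
Total: 1 + 3 + 3 + 3 = 10.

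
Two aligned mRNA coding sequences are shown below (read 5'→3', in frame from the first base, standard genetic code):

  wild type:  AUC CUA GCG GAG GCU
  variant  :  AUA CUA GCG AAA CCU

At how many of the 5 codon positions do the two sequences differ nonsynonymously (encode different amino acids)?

Codon 1: AUC Ile / AUA Ile — synonymous.
Codon 2: CUA Leu / CUA Leu — identical.
Codon 3: GCG Ala / GCG Ala — identical.
Codon 4: GAG Glu / AAA Lys — nonsynonymous.
Codon 5: GCU Ala / CCU Pro — nonsynonymous.
Nonsynonymous differences: 2.

2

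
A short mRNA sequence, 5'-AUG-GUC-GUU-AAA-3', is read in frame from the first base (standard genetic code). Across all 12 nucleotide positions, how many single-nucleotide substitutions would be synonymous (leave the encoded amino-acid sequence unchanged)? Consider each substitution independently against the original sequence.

7

Codon 1 (AUG, Met): 0 synonymous substitutions.
Codon 2 (GUC, Val): 3 synonymous substitutions.
Codon 3 (GUU, Val): 3 synonymous substitutions.
Codon 4 (AAA, Lys): 1 synonymous substitution.
Total: 0 + 3 + 3 + 1 = 7.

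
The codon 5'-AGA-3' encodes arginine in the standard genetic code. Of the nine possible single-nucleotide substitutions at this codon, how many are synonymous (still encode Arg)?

2

Position 1: CGA → 1 synonymous.
Position 2: none → 0 synonymous.
Position 3: AGG → 1 synonymous.
Total: 1 + 0 + 1 = 2.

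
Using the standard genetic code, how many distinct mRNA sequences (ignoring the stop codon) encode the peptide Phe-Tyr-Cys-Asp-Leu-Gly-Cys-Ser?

4608

Phe: 2 codons.
Tyr: 2 codons.
Cys: 2 codons.
Asp: 2 codons.
Leu: 6 codons.
Gly: 4 codons.
Cys: 2 codons.
Ser: 6 codons.
2 × 2 × 2 × 2 × 6 × 4 × 2 × 6 = 4608.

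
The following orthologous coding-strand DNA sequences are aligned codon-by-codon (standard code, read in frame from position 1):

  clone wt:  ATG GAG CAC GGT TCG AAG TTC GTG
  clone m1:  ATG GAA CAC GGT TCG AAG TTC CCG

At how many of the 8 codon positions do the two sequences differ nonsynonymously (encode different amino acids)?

Codon 1: ATG Met / ATG Met — identical.
Codon 2: GAG Glu / GAA Glu — synonymous.
Codon 3: CAC His / CAC His — identical.
Codon 4: GGT Gly / GGT Gly — identical.
Codon 5: TCG Ser / TCG Ser — identical.
Codon 6: AAG Lys / AAG Lys — identical.
Codon 7: TTC Phe / TTC Phe — identical.
Codon 8: GTG Val / CCG Pro — nonsynonymous.
Nonsynonymous differences: 1.

1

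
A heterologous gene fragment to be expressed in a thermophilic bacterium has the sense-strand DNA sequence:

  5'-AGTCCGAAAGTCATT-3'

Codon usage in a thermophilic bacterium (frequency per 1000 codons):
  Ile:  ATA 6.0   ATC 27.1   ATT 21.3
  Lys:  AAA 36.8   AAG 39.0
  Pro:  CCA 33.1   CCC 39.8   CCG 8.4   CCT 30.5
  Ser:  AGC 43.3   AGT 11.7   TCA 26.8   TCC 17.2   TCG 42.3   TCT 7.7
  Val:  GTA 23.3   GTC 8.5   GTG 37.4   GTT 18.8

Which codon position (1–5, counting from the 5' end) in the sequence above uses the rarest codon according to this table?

Codon 1 AGT (Ser): 11.7 per 1000.
Codon 2 CCG (Pro): 8.4 per 1000.
Codon 3 AAA (Lys): 36.8 per 1000.
Codon 4 GTC (Val): 8.5 per 1000.
Codon 5 ATT (Ile): 21.3 per 1000.
Lowest frequency is 8.4 at codon 2.

2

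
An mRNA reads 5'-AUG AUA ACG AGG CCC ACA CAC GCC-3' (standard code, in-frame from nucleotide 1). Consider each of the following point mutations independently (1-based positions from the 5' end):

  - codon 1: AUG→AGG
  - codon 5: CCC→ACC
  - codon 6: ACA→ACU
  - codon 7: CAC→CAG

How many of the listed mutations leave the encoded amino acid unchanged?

Codon 1: AUG (Met) → AGG (Arg) — missense.
Codon 5: CCC (Pro) → ACC (Thr) — missense.
Codon 6: ACA (Thr) → ACU (Thr) — synonymous.
Codon 7: CAC (His) → CAG (Gln) — missense.
Synonymous: 1 of 4.

1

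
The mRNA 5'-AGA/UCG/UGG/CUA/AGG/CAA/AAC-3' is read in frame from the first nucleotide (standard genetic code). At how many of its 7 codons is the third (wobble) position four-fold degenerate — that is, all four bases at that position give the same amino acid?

Codon 1 AGA (Arg): third position 2-fold.
Codon 2 UCG (Ser): third position 4-fold.
Codon 3 UGG (Trp): third position 1-fold.
Codon 4 CUA (Leu): third position 4-fold.
Codon 5 AGG (Arg): third position 2-fold.
Codon 6 CAA (Gln): third position 2-fold.
Codon 7 AAC (Asn): third position 2-fold.
Four-fold degenerate third positions: 2.

2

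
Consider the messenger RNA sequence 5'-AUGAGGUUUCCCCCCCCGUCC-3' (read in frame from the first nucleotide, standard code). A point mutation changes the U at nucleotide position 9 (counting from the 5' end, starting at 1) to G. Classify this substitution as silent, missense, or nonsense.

Position 9 falls in codon 3: UUU → Phe.
After the substitution the codon is UUG → Leu.
Phe ≠ Leu, so this is a missense mutation.

missense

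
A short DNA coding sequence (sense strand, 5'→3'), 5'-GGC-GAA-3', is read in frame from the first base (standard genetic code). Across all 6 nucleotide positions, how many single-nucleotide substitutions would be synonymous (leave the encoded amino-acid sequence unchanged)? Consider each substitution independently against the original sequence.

Codon 1 (GGC, Gly): 3 synonymous substitutions.
Codon 2 (GAA, Glu): 1 synonymous substitution.
Total: 3 + 1 = 4.

4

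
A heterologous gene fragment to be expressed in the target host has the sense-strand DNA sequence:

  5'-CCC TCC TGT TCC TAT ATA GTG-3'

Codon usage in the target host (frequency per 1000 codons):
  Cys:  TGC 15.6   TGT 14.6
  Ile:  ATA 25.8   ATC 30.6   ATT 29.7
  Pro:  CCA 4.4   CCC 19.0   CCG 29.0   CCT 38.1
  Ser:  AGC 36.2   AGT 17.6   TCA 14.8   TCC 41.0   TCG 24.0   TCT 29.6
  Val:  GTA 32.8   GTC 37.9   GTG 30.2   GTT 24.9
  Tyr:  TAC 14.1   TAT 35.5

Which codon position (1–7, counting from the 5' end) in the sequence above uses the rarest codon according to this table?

3

Codon 1 CCC (Pro): 19.0 per 1000.
Codon 2 TCC (Ser): 41.0 per 1000.
Codon 3 TGT (Cys): 14.6 per 1000.
Codon 4 TCC (Ser): 41.0 per 1000.
Codon 5 TAT (Tyr): 35.5 per 1000.
Codon 6 ATA (Ile): 25.8 per 1000.
Codon 7 GTG (Val): 30.2 per 1000.
Lowest frequency is 14.6 at codon 3.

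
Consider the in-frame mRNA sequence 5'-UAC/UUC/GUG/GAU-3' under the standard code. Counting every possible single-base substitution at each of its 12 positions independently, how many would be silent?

6

Codon 1 (UAC, Tyr): 1 synonymous substitution.
Codon 2 (UUC, Phe): 1 synonymous substitution.
Codon 3 (GUG, Val): 3 synonymous substitutions.
Codon 4 (GAU, Asp): 1 synonymous substitution.
Total: 1 + 1 + 3 + 1 = 6.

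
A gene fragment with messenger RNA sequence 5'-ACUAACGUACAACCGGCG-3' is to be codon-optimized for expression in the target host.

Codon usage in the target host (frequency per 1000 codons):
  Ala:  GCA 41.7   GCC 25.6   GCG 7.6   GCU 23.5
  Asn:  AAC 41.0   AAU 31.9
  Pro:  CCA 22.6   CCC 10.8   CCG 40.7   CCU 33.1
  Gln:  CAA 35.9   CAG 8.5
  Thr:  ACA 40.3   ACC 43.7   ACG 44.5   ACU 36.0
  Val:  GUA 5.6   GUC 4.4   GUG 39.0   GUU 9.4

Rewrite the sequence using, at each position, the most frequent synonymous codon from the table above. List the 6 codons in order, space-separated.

ACG AAC GUG CAA CCG GCA

Codon 1 (Thr): best is ACG at 44.5.
Codon 2 (Asn): best is AAC at 41.0.
Codon 3 (Val): best is GUG at 39.0.
Codon 4 (Gln): best is CAA at 35.9.
Codon 5 (Pro): best is CCG at 40.7.
Codon 6 (Ala): best is GCA at 41.7.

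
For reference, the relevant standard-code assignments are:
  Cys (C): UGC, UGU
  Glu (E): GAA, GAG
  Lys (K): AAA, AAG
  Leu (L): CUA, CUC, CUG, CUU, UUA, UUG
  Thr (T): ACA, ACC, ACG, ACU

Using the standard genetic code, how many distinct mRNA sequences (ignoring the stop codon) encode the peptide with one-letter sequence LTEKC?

Leu: 6 codons.
Thr: 4 codons.
Glu: 2 codons.
Lys: 2 codons.
Cys: 2 codons.
6 × 4 × 2 × 2 × 2 = 192.

192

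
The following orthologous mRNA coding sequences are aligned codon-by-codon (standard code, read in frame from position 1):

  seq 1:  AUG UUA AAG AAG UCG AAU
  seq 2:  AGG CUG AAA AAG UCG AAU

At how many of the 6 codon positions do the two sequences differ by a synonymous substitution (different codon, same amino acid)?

Codon 1: AUG Met / AGG Arg — nonsynonymous.
Codon 2: UUA Leu / CUG Leu — synonymous.
Codon 3: AAG Lys / AAA Lys — synonymous.
Codon 4: AAG Lys / AAG Lys — identical.
Codon 5: UCG Ser / UCG Ser — identical.
Codon 6: AAU Asn / AAU Asn — identical.
Synonymous differences: 2.

2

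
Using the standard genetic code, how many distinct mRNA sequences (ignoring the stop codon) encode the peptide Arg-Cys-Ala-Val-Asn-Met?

384

Arg: 6 codons.
Cys: 2 codons.
Ala: 4 codons.
Val: 4 codons.
Asn: 2 codons.
Met: 1 codon.
6 × 2 × 4 × 4 × 2 × 1 = 384.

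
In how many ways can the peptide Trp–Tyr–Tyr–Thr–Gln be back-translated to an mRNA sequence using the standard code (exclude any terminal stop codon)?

32

Trp: 1 codon.
Tyr: 2 codons.
Tyr: 2 codons.
Thr: 4 codons.
Gln: 2 codons.
1 × 2 × 2 × 4 × 2 = 32.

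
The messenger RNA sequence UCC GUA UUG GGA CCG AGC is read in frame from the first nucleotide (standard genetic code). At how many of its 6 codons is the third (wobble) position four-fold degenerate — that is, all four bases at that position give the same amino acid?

Codon 1 UCC (Ser): third position 4-fold.
Codon 2 GUA (Val): third position 4-fold.
Codon 3 UUG (Leu): third position 2-fold.
Codon 4 GGA (Gly): third position 4-fold.
Codon 5 CCG (Pro): third position 4-fold.
Codon 6 AGC (Ser): third position 2-fold.
Four-fold degenerate third positions: 4.

4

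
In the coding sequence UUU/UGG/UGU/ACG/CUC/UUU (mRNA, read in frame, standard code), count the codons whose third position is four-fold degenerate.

2

Codon 1 UUU (Phe): third position 2-fold.
Codon 2 UGG (Trp): third position 1-fold.
Codon 3 UGU (Cys): third position 2-fold.
Codon 4 ACG (Thr): third position 4-fold.
Codon 5 CUC (Leu): third position 4-fold.
Codon 6 UUU (Phe): third position 2-fold.
Four-fold degenerate third positions: 2.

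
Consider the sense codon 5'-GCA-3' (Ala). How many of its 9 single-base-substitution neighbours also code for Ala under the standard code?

3

Position 1: none → 0 synonymous.
Position 2: none → 0 synonymous.
Position 3: GCU, GCC, GCG → 3 synonymous.
Total: 0 + 0 + 3 = 3.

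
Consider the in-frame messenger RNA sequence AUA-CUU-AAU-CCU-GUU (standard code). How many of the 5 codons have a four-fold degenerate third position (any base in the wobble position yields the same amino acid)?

Codon 1 AUA (Ile): third position 3-fold.
Codon 2 CUU (Leu): third position 4-fold.
Codon 3 AAU (Asn): third position 2-fold.
Codon 4 CCU (Pro): third position 4-fold.
Codon 5 GUU (Val): third position 4-fold.
Four-fold degenerate third positions: 3.

3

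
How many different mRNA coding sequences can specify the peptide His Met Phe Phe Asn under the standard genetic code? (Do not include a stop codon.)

His: 2 codons.
Met: 1 codon.
Phe: 2 codons.
Phe: 2 codons.
Asn: 2 codons.
2 × 1 × 2 × 2 × 2 = 16.

16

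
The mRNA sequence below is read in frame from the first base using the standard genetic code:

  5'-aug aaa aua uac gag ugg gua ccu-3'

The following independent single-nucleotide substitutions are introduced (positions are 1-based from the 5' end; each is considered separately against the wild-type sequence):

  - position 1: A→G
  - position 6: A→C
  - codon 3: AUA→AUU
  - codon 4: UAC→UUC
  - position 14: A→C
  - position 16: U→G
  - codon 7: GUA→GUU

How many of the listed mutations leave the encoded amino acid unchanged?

Codon 1: AUG (Met) → GUG (Val) — missense.
Codon 2: AAA (Lys) → AAC (Asn) — missense.
Codon 3: AUA (Ile) → AUU (Ile) — synonymous.
Codon 4: UAC (Tyr) → UUC (Phe) — missense.
Codon 5: GAG (Glu) → GCG (Ala) — missense.
Codon 6: UGG (Trp) → GGG (Gly) — missense.
Codon 7: GUA (Val) → GUU (Val) — synonymous.
Synonymous: 2 of 7.

2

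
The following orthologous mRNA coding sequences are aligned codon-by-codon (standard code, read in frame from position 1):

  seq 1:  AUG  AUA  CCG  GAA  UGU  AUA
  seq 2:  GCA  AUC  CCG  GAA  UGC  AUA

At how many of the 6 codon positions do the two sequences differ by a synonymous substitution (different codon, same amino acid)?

Codon 1: AUG Met / GCA Ala — nonsynonymous.
Codon 2: AUA Ile / AUC Ile — synonymous.
Codon 3: CCG Pro / CCG Pro — identical.
Codon 4: GAA Glu / GAA Glu — identical.
Codon 5: UGU Cys / UGC Cys — synonymous.
Codon 6: AUA Ile / AUA Ile — identical.
Synonymous differences: 2.

2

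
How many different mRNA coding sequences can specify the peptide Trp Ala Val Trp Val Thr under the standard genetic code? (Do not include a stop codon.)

256

Trp: 1 codon.
Ala: 4 codons.
Val: 4 codons.
Trp: 1 codon.
Val: 4 codons.
Thr: 4 codons.
1 × 4 × 4 × 1 × 4 × 4 = 256.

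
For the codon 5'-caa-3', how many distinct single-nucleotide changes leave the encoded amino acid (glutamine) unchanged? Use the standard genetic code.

1

Position 1: none → 0 synonymous.
Position 2: none → 0 synonymous.
Position 3: CAG → 1 synonymous.
Total: 0 + 0 + 1 = 1.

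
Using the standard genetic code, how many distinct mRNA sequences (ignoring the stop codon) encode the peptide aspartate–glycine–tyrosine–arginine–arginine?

576

Asp: 2 codons.
Gly: 4 codons.
Tyr: 2 codons.
Arg: 6 codons.
Arg: 6 codons.
2 × 4 × 2 × 6 × 6 = 576.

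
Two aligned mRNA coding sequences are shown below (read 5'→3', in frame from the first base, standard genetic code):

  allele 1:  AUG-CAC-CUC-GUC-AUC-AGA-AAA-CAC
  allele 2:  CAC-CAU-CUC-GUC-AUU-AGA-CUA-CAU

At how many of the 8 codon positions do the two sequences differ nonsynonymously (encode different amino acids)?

Codon 1: AUG Met / CAC His — nonsynonymous.
Codon 2: CAC His / CAU His — synonymous.
Codon 3: CUC Leu / CUC Leu — identical.
Codon 4: GUC Val / GUC Val — identical.
Codon 5: AUC Ile / AUU Ile — synonymous.
Codon 6: AGA Arg / AGA Arg — identical.
Codon 7: AAA Lys / CUA Leu — nonsynonymous.
Codon 8: CAC His / CAU His — synonymous.
Nonsynonymous differences: 2.

2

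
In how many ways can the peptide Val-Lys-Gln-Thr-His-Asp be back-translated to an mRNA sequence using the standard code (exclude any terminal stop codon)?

256

Val: 4 codons.
Lys: 2 codons.
Gln: 2 codons.
Thr: 4 codons.
His: 2 codons.
Asp: 2 codons.
4 × 2 × 2 × 4 × 2 × 2 = 256.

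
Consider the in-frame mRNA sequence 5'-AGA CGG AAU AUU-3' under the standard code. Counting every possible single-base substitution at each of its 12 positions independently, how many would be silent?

9

Codon 1 (AGA, Arg): 2 synonymous substitutions.
Codon 2 (CGG, Arg): 4 synonymous substitutions.
Codon 3 (AAU, Asn): 1 synonymous substitution.
Codon 4 (AUU, Ile): 2 synonymous substitutions.
Total: 2 + 4 + 1 + 2 = 9.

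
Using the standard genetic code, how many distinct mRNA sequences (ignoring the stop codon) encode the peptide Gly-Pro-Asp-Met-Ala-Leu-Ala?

Gly: 4 codons.
Pro: 4 codons.
Asp: 2 codons.
Met: 1 codon.
Ala: 4 codons.
Leu: 6 codons.
Ala: 4 codons.
4 × 4 × 2 × 1 × 4 × 6 × 4 = 3072.

3072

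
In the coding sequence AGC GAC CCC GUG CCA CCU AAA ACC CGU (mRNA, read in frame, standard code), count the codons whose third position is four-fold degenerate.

Codon 1 AGC (Ser): third position 2-fold.
Codon 2 GAC (Asp): third position 2-fold.
Codon 3 CCC (Pro): third position 4-fold.
Codon 4 GUG (Val): third position 4-fold.
Codon 5 CCA (Pro): third position 4-fold.
Codon 6 CCU (Pro): third position 4-fold.
Codon 7 AAA (Lys): third position 2-fold.
Codon 8 ACC (Thr): third position 4-fold.
Codon 9 CGU (Arg): third position 4-fold.
Four-fold degenerate third positions: 6.

6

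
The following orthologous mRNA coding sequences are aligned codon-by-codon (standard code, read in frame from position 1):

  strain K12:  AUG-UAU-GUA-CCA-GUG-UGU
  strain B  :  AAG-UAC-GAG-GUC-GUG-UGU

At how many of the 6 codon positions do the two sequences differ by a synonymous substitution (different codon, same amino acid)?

1

Codon 1: AUG Met / AAG Lys — nonsynonymous.
Codon 2: UAU Tyr / UAC Tyr — synonymous.
Codon 3: GUA Val / GAG Glu — nonsynonymous.
Codon 4: CCA Pro / GUC Val — nonsynonymous.
Codon 5: GUG Val / GUG Val — identical.
Codon 6: UGU Cys / UGU Cys — identical.
Synonymous differences: 1.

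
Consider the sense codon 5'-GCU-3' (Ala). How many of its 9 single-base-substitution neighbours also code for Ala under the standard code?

3

Position 1: none → 0 synonymous.
Position 2: none → 0 synonymous.
Position 3: GCC, GCA, GCG → 3 synonymous.
Total: 0 + 0 + 3 = 3.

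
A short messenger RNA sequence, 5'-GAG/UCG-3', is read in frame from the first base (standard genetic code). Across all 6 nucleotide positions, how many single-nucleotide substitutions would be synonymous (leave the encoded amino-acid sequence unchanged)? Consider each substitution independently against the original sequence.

4

Codon 1 (GAG, Glu): 1 synonymous substitution.
Codon 2 (UCG, Ser): 3 synonymous substitutions.
Total: 1 + 3 = 4.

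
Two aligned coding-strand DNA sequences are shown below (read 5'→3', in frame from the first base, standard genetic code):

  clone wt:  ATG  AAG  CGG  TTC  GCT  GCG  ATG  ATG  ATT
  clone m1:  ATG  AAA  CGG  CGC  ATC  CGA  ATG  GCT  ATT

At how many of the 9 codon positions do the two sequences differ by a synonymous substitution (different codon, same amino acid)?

Codon 1: ATG Met / ATG Met — identical.
Codon 2: AAG Lys / AAA Lys — synonymous.
Codon 3: CGG Arg / CGG Arg — identical.
Codon 4: TTC Phe / CGC Arg — nonsynonymous.
Codon 5: GCT Ala / ATC Ile — nonsynonymous.
Codon 6: GCG Ala / CGA Arg — nonsynonymous.
Codon 7: ATG Met / ATG Met — identical.
Codon 8: ATG Met / GCT Ala — nonsynonymous.
Codon 9: ATT Ile / ATT Ile — identical.
Synonymous differences: 1.

1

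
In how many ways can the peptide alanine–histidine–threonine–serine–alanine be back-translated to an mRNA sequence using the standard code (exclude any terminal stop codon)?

768

Ala: 4 codons.
His: 2 codons.
Thr: 4 codons.
Ser: 6 codons.
Ala: 4 codons.
4 × 2 × 4 × 6 × 4 = 768.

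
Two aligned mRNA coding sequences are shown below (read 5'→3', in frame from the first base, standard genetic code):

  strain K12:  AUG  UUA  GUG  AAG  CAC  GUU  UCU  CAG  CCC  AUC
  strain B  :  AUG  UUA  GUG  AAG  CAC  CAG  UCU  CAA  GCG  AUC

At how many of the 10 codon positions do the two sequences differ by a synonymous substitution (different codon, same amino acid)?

1

Codon 1: AUG Met / AUG Met — identical.
Codon 2: UUA Leu / UUA Leu — identical.
Codon 3: GUG Val / GUG Val — identical.
Codon 4: AAG Lys / AAG Lys — identical.
Codon 5: CAC His / CAC His — identical.
Codon 6: GUU Val / CAG Gln — nonsynonymous.
Codon 7: UCU Ser / UCU Ser — identical.
Codon 8: CAG Gln / CAA Gln — synonymous.
Codon 9: CCC Pro / GCG Ala — nonsynonymous.
Codon 10: AUC Ile / AUC Ile — identical.
Synonymous differences: 1.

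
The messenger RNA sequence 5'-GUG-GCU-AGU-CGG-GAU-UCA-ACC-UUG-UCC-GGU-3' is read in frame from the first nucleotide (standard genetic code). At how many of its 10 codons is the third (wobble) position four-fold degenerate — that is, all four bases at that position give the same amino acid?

7

Codon 1 GUG (Val): third position 4-fold.
Codon 2 GCU (Ala): third position 4-fold.
Codon 3 AGU (Ser): third position 2-fold.
Codon 4 CGG (Arg): third position 4-fold.
Codon 5 GAU (Asp): third position 2-fold.
Codon 6 UCA (Ser): third position 4-fold.
Codon 7 ACC (Thr): third position 4-fold.
Codon 8 UUG (Leu): third position 2-fold.
Codon 9 UCC (Ser): third position 4-fold.
Codon 10 GGU (Gly): third position 4-fold.
Four-fold degenerate third positions: 7.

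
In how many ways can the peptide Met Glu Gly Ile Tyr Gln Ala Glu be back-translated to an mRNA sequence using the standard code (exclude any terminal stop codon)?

768

Met: 1 codon.
Glu: 2 codons.
Gly: 4 codons.
Ile: 3 codons.
Tyr: 2 codons.
Gln: 2 codons.
Ala: 4 codons.
Glu: 2 codons.
1 × 2 × 4 × 3 × 2 × 2 × 4 × 2 = 768.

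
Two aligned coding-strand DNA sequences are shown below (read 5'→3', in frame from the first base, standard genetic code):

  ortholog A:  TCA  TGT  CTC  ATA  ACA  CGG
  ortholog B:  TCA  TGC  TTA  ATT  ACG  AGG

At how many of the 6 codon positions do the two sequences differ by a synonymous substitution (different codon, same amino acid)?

Codon 1: TCA Ser / TCA Ser — identical.
Codon 2: TGT Cys / TGC Cys — synonymous.
Codon 3: CTC Leu / TTA Leu — synonymous.
Codon 4: ATA Ile / ATT Ile — synonymous.
Codon 5: ACA Thr / ACG Thr — synonymous.
Codon 6: CGG Arg / AGG Arg — synonymous.
Synonymous differences: 5.

5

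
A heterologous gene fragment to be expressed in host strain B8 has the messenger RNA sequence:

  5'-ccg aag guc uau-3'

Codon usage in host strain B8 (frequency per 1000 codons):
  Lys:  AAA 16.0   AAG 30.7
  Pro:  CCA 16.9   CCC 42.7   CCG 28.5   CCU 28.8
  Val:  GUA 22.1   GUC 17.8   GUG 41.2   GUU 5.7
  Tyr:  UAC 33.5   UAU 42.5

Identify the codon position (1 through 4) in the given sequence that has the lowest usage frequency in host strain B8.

Codon 1 CCG (Pro): 28.5 per 1000.
Codon 2 AAG (Lys): 30.7 per 1000.
Codon 3 GUC (Val): 17.8 per 1000.
Codon 4 UAU (Tyr): 42.5 per 1000.
Lowest frequency is 17.8 at codon 3.

3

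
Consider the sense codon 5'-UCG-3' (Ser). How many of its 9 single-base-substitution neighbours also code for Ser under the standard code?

Position 1: none → 0 synonymous.
Position 2: none → 0 synonymous.
Position 3: UCU, UCC, UCA → 3 synonymous.
Total: 0 + 0 + 3 = 3.

3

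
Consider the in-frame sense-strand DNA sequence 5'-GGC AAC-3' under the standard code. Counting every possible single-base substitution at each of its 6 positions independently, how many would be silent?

Codon 1 (GGC, Gly): 3 synonymous substitutions.
Codon 2 (AAC, Asn): 1 synonymous substitution.
Total: 3 + 1 = 4.

4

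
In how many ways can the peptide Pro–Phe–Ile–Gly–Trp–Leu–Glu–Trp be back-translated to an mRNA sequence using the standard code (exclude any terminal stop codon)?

1152

Pro: 4 codons.
Phe: 2 codons.
Ile: 3 codons.
Gly: 4 codons.
Trp: 1 codon.
Leu: 6 codons.
Glu: 2 codons.
Trp: 1 codon.
4 × 2 × 3 × 4 × 1 × 6 × 2 × 1 = 1152.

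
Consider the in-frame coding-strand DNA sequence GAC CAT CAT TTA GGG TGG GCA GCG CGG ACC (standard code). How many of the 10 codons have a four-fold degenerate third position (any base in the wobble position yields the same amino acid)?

Codon 1 GAC (Asp): third position 2-fold.
Codon 2 CAT (His): third position 2-fold.
Codon 3 CAT (His): third position 2-fold.
Codon 4 TTA (Leu): third position 2-fold.
Codon 5 GGG (Gly): third position 4-fold.
Codon 6 TGG (Trp): third position 1-fold.
Codon 7 GCA (Ala): third position 4-fold.
Codon 8 GCG (Ala): third position 4-fold.
Codon 9 CGG (Arg): third position 4-fold.
Codon 10 ACC (Thr): third position 4-fold.
Four-fold degenerate third positions: 5.

5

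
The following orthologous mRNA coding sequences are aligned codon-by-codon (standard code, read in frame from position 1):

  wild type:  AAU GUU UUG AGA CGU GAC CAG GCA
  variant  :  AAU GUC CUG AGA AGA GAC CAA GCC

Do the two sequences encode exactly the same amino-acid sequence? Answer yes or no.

yes

Codon 1: AAU Asn / AAU Asn — identical.
Codon 2: GUU Val / GUC Val — synonymous.
Codon 3: UUG Leu / CUG Leu — synonymous.
Codon 4: AGA Arg / AGA Arg — identical.
Codon 5: CGU Arg / AGA Arg — synonymous.
Codon 6: GAC Asp / GAC Asp — identical.
Codon 7: CAG Gln / CAA Gln — synonymous.
Codon 8: GCA Ala / GCC Ala — synonymous.
Nonsynonymous differences: 0 → same protein.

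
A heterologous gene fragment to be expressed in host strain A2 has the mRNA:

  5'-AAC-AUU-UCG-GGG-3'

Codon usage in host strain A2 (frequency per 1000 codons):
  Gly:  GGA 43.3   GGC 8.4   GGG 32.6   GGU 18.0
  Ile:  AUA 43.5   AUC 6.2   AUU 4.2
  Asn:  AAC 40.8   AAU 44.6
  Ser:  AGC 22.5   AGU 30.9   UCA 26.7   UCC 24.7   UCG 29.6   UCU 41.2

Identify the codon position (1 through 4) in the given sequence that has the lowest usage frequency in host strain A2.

2

Codon 1 AAC (Asn): 40.8 per 1000.
Codon 2 AUU (Ile): 4.2 per 1000.
Codon 3 UCG (Ser): 29.6 per 1000.
Codon 4 GGG (Gly): 32.6 per 1000.
Lowest frequency is 4.2 at codon 2.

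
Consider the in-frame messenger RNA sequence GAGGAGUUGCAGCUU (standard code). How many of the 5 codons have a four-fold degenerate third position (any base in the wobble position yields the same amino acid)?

1

Codon 1 GAG (Glu): third position 2-fold.
Codon 2 GAG (Glu): third position 2-fold.
Codon 3 UUG (Leu): third position 2-fold.
Codon 4 CAG (Gln): third position 2-fold.
Codon 5 CUU (Leu): third position 4-fold.
Four-fold degenerate third positions: 1.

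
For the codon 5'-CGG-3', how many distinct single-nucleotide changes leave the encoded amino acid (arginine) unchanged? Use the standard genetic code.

4

Position 1: AGG → 1 synonymous.
Position 2: none → 0 synonymous.
Position 3: CGU, CGC, CGA → 3 synonymous.
Total: 1 + 0 + 3 = 4.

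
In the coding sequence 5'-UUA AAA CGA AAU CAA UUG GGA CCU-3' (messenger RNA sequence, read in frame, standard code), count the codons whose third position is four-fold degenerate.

Codon 1 UUA (Leu): third position 2-fold.
Codon 2 AAA (Lys): third position 2-fold.
Codon 3 CGA (Arg): third position 4-fold.
Codon 4 AAU (Asn): third position 2-fold.
Codon 5 CAA (Gln): third position 2-fold.
Codon 6 UUG (Leu): third position 2-fold.
Codon 7 GGA (Gly): third position 4-fold.
Codon 8 CCU (Pro): third position 4-fold.
Four-fold degenerate third positions: 3.

3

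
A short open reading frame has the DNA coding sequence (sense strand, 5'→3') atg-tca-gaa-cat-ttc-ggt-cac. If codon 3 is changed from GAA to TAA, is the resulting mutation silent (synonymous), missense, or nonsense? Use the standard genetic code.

Position 7 falls in codon 3: GAA → Glu.
After the substitution the codon is TAA → Stop.
The new codon is a stop codon, so this is a nonsense mutation.

nonsense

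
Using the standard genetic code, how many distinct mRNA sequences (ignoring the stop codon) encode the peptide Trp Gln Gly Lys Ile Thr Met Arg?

Trp: 1 codon.
Gln: 2 codons.
Gly: 4 codons.
Lys: 2 codons.
Ile: 3 codons.
Thr: 4 codons.
Met: 1 codon.
Arg: 6 codons.
1 × 2 × 4 × 2 × 3 × 4 × 1 × 6 = 1152.

1152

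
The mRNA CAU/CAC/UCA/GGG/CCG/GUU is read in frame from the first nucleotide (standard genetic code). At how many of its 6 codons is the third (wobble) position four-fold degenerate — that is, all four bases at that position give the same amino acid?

Codon 1 CAU (His): third position 2-fold.
Codon 2 CAC (His): third position 2-fold.
Codon 3 UCA (Ser): third position 4-fold.
Codon 4 GGG (Gly): third position 4-fold.
Codon 5 CCG (Pro): third position 4-fold.
Codon 6 GUU (Val): third position 4-fold.
Four-fold degenerate third positions: 4.

4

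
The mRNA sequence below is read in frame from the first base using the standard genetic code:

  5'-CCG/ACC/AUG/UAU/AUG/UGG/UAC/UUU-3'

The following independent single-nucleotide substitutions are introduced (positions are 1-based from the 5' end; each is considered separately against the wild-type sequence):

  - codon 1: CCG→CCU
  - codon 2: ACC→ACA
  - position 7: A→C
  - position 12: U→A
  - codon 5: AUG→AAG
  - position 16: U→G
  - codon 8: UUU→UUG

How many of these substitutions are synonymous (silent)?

2

Codon 1: CCG (Pro) → CCU (Pro) — synonymous.
Codon 2: ACC (Thr) → ACA (Thr) — synonymous.
Codon 3: AUG (Met) → CUG (Leu) — missense.
Codon 4: UAU (Tyr) → UAA (Stop) — nonsense.
Codon 5: AUG (Met) → AAG (Lys) — missense.
Codon 6: UGG (Trp) → GGG (Gly) — missense.
Codon 8: UUU (Phe) → UUG (Leu) — missense.
Synonymous: 2 of 7.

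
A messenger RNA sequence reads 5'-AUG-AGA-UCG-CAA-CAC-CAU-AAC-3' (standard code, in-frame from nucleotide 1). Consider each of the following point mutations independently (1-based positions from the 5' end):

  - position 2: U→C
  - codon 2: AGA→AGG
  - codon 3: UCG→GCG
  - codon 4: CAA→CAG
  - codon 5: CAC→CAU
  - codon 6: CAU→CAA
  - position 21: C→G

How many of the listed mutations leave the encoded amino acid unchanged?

3

Codon 1: AUG (Met) → ACG (Thr) — missense.
Codon 2: AGA (Arg) → AGG (Arg) — synonymous.
Codon 3: UCG (Ser) → GCG (Ala) — missense.
Codon 4: CAA (Gln) → CAG (Gln) — synonymous.
Codon 5: CAC (His) → CAU (His) — synonymous.
Codon 6: CAU (His) → CAA (Gln) — missense.
Codon 7: AAC (Asn) → AAG (Lys) — missense.
Synonymous: 3 of 7.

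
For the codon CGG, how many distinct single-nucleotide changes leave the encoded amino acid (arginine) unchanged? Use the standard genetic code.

Position 1: AGG → 1 synonymous.
Position 2: none → 0 synonymous.
Position 3: CGT, CGC, CGA → 3 synonymous.
Total: 1 + 0 + 3 = 4.

4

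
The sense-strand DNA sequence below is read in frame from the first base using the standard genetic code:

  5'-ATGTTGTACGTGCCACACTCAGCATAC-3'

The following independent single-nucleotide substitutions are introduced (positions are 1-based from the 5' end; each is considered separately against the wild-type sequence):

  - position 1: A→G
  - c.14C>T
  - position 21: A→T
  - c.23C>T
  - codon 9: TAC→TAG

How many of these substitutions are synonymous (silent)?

1

Codon 1: ATG (Met) → GTG (Val) — missense.
Codon 5: CCA (Pro) → CTA (Leu) — missense.
Codon 7: TCA (Ser) → TCT (Ser) — synonymous.
Codon 8: GCA (Ala) → GTA (Val) — missense.
Codon 9: TAC (Tyr) → TAG (Stop) — nonsense.
Synonymous: 1 of 5.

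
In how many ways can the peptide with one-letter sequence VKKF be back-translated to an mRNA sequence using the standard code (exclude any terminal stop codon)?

Val: 4 codons.
Lys: 2 codons.
Lys: 2 codons.
Phe: 2 codons.
4 × 2 × 2 × 2 = 32.

32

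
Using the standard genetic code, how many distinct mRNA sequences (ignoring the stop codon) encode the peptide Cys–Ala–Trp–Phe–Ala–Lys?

Cys: 2 codons.
Ala: 4 codons.
Trp: 1 codon.
Phe: 2 codons.
Ala: 4 codons.
Lys: 2 codons.
2 × 4 × 1 × 2 × 4 × 2 = 128.

128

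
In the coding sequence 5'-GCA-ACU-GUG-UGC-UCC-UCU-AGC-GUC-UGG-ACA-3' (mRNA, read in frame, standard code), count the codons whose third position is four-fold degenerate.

7

Codon 1 GCA (Ala): third position 4-fold.
Codon 2 ACU (Thr): third position 4-fold.
Codon 3 GUG (Val): third position 4-fold.
Codon 4 UGC (Cys): third position 2-fold.
Codon 5 UCC (Ser): third position 4-fold.
Codon 6 UCU (Ser): third position 4-fold.
Codon 7 AGC (Ser): third position 2-fold.
Codon 8 GUC (Val): third position 4-fold.
Codon 9 UGG (Trp): third position 1-fold.
Codon 10 ACA (Thr): third position 4-fold.
Four-fold degenerate third positions: 7.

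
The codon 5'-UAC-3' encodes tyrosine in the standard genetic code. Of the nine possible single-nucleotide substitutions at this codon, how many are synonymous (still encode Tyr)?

Position 1: none → 0 synonymous.
Position 2: none → 0 synonymous.
Position 3: UAU → 1 synonymous.
Total: 0 + 0 + 1 = 1.

1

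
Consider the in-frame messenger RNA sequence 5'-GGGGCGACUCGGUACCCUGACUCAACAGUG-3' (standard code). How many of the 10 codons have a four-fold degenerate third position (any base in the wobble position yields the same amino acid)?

8

Codon 1 GGG (Gly): third position 4-fold.
Codon 2 GCG (Ala): third position 4-fold.
Codon 3 ACU (Thr): third position 4-fold.
Codon 4 CGG (Arg): third position 4-fold.
Codon 5 UAC (Tyr): third position 2-fold.
Codon 6 CCU (Pro): third position 4-fold.
Codon 7 GAC (Asp): third position 2-fold.
Codon 8 UCA (Ser): third position 4-fold.
Codon 9 ACA (Thr): third position 4-fold.
Codon 10 GUG (Val): third position 4-fold.
Four-fold degenerate third positions: 8.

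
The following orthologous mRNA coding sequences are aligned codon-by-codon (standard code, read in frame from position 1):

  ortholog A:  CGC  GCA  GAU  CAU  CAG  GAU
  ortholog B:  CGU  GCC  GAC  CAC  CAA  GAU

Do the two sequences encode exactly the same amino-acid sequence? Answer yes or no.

yes

Codon 1: CGC Arg / CGU Arg — synonymous.
Codon 2: GCA Ala / GCC Ala — synonymous.
Codon 3: GAU Asp / GAC Asp — synonymous.
Codon 4: CAU His / CAC His — synonymous.
Codon 5: CAG Gln / CAA Gln — synonymous.
Codon 6: GAU Asp / GAU Asp — identical.
Nonsynonymous differences: 0 → same protein.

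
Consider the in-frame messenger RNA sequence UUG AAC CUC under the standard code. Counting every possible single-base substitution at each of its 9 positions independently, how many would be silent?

Codon 1 (UUG, Leu): 2 synonymous substitutions.
Codon 2 (AAC, Asn): 1 synonymous substitution.
Codon 3 (CUC, Leu): 3 synonymous substitutions.
Total: 2 + 1 + 3 = 6.

6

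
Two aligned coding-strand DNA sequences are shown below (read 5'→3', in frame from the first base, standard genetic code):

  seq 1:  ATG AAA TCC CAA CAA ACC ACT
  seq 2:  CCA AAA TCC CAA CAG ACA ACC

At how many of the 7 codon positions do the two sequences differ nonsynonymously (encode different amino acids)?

1

Codon 1: ATG Met / CCA Pro — nonsynonymous.
Codon 2: AAA Lys / AAA Lys — identical.
Codon 3: TCC Ser / TCC Ser — identical.
Codon 4: CAA Gln / CAA Gln — identical.
Codon 5: CAA Gln / CAG Gln — synonymous.
Codon 6: ACC Thr / ACA Thr — synonymous.
Codon 7: ACT Thr / ACC Thr — synonymous.
Nonsynonymous differences: 1.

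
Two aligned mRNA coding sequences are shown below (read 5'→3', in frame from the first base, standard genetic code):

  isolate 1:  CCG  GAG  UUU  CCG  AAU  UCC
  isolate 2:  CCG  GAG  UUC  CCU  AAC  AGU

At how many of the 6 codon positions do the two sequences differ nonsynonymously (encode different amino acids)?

Codon 1: CCG Pro / CCG Pro — identical.
Codon 2: GAG Glu / GAG Glu — identical.
Codon 3: UUU Phe / UUC Phe — synonymous.
Codon 4: CCG Pro / CCU Pro — synonymous.
Codon 5: AAU Asn / AAC Asn — synonymous.
Codon 6: UCC Ser / AGU Ser — synonymous.
Nonsynonymous differences: 0.

0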